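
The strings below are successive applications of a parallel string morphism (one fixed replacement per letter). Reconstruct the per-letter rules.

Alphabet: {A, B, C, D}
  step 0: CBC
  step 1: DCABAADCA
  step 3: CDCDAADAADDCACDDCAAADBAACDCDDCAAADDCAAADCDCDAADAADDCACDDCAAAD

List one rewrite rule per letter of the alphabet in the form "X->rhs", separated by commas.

A->CD, B->BAA, C->DCA, D->AAD

  step 0 ⇒ step 1: CBC ⇒ DCA·BAA·DCA
    B ↦ BAA
    C ↦ DCA
    A ↦ CD  (constrained at step 1)
    D ↦ AAD  (constrained at step 1)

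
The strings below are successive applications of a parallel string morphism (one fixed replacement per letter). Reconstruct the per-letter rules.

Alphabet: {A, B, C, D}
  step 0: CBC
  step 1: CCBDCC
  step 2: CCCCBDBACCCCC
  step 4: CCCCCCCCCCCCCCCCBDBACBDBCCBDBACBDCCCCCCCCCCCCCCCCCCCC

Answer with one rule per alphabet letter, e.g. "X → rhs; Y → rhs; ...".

A->B, B->BD, C->CC, D->BAC

  step 1 ⇒ step 2: CCBDCC ⇒ CC·CC·BD·BAC·CC·CC
    B ↦ BD
    C ↦ CC
    D ↦ BAC
    A ↦ B  (constrained at step 2)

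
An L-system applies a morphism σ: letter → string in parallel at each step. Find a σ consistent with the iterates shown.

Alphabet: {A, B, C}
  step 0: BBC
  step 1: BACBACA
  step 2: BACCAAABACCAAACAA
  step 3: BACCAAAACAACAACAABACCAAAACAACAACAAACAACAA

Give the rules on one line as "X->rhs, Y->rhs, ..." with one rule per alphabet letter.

A->CAA, B->BAC, C->A

  step 2 ⇒ step 3: BACCAAABACCAAACAA ⇒ BAC·CAA·A·A·CAA·CAA·CAA·BAC·CAA·A·A·CAA·CAA·CAA·A·CAA·CAA
    A ↦ CAA
    B ↦ BAC
    C ↦ A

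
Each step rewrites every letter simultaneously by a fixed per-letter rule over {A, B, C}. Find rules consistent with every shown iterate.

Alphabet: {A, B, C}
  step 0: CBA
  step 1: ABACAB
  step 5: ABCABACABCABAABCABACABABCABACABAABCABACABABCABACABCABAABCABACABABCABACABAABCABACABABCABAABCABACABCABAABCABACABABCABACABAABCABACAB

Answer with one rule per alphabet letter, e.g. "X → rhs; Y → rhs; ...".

A->CAB, B->A, C->AB

  step 0 ⇒ step 1: CBA ⇒ AB·A·CAB
    A ↦ CAB
    B ↦ A
    C ↦ AB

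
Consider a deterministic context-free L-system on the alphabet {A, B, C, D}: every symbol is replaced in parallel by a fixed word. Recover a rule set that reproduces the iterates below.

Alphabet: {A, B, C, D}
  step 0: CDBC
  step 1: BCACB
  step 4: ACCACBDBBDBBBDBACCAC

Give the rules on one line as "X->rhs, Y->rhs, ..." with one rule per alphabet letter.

  step 0 ⇒ step 1: CDBC ⇒ B·C·AC·B
    B ↦ AC
    C ↦ B
    D ↦ C
    A ↦ BD  (constrained at step 1)

A->BD, B->AC, C->B, D->C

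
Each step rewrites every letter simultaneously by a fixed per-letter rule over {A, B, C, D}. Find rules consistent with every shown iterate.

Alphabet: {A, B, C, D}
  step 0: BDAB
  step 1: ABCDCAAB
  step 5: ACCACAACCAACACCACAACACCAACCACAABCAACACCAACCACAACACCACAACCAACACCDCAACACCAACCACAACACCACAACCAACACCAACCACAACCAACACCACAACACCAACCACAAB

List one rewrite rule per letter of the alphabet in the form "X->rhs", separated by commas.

A->CA, B->AB, C->AC, D->CD

  step 0 ⇒ step 1: BDAB ⇒ AB·CD·CA·AB
    A ↦ CA
    B ↦ AB
    D ↦ CD
    C ↦ AC  (constrained at step 1)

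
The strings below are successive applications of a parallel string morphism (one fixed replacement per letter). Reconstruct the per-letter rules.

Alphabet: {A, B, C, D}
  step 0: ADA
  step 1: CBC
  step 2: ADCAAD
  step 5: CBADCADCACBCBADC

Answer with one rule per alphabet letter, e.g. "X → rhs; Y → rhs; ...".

A->C, B->CA, C->AD, D->B

  step 1 ⇒ step 2: CBC ⇒ AD·CA·AD
    B ↦ CA
    C ↦ AD
  step 0 ⇒ step 1: ADA ⇒ C·B·C
    A ↦ C
  step 0 ⇒ step 1: ADA ⇒ C·B·C
    D ↦ B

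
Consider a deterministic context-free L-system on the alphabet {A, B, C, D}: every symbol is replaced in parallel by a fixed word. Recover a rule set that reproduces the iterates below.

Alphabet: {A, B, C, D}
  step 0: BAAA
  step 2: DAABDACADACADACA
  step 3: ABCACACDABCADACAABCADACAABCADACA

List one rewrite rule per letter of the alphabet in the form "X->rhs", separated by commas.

  step 2 ⇒ step 3: DAABDACADACADACA ⇒ AB·CA·CA·CD·AB·CA·DA·CA·AB·CA·DA·CA·AB·CA·DA·CA
    A ↦ CA
    B ↦ CD
    C ↦ DA
    D ↦ AB

A->CA, B->CD, C->DA, D->AB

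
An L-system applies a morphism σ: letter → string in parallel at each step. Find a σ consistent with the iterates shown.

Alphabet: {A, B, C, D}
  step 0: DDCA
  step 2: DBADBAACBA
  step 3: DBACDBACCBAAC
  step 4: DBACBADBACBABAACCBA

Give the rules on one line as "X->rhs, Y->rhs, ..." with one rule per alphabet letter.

  step 3 ⇒ step 4: DBACDBACCBAAC ⇒ DB·A·C·BA·DB·A·C·BA·BA·A·C·C·BA
    A ↦ C
    B ↦ A
    C ↦ BA
    D ↦ DB

A->C, B->A, C->BA, D->DB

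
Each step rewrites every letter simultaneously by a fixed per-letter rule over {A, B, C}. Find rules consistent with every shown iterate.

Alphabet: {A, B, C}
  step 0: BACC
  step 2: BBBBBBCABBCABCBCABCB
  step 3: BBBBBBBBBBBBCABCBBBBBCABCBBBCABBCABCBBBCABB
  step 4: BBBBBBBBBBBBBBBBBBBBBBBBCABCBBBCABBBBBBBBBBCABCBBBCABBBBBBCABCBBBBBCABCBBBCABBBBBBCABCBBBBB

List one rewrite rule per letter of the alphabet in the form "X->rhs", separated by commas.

  step 3 ⇒ step 4: BBBBBBBBBBBBCABCBBBBBCABCBBBCABBCABCBBBCABB ⇒ BB·BB·BB·BB·BB·BB·BB·BB·BB·BB·BB·BB·CA·BCB·BB·CA·BB·BB·BB·BB·BB·CA·BCB·BB·CA·BB·BB·BB·CA·BCB·BB·BB·CA·BCB·BB·CA·BB·BB·BB·CA·BCB·BB·BB
    A ↦ BCB
    B ↦ BB
    C ↦ CA

A->BCB, B->BB, C->CA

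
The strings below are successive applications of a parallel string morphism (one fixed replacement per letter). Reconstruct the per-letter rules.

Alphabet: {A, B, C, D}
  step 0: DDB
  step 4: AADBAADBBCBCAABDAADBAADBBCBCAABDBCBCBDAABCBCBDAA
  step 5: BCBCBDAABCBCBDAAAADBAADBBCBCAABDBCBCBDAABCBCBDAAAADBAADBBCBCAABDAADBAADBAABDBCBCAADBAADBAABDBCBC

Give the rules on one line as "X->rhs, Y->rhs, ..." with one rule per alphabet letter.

  step 4 ⇒ step 5: AADBAADBBCBCAABDAADBAADBBCBCAABDBCBCBDAABCBCBDAA ⇒ BC·BC·BD·AA·BC·BC·BD·AA·AA·DB·AA·DB·BC·BC·AA·BD·BC·BC·BD·AA·BC·BC·BD·AA·AA·DB·AA·DB·BC·BC·AA·BD·AA·DB·AA·DB·AA·BD·BC·BC·AA·DB·AA·DB·AA·BD·BC·BC
    A ↦ BC
    B ↦ AA
    C ↦ DB
    D ↦ BD

A->BC, B->AA, C->DB, D->BD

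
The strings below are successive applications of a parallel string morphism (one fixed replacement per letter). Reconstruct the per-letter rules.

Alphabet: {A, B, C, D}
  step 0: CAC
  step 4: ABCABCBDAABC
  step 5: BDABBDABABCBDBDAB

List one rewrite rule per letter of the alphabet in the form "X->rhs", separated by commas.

A->BD, B->A, C->B, D->BC

  step 4 ⇒ step 5: ABCABCBDAABC ⇒ BD·A·B·BD·A·B·A·BC·BD·BD·A·B
    A ↦ BD
    B ↦ A
    C ↦ B
    D ↦ BC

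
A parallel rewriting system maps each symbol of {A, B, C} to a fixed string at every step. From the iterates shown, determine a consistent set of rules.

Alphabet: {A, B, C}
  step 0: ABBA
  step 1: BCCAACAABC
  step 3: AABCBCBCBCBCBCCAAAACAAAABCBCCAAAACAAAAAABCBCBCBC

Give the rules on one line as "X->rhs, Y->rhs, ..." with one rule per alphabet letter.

  step 0 ⇒ step 1: ABBA ⇒ BC·CAA·CAA·BC
    A ↦ BC
    B ↦ CAA
    C ↦ AA  (constrained at step 1)

A->BC, B->CAA, C->AA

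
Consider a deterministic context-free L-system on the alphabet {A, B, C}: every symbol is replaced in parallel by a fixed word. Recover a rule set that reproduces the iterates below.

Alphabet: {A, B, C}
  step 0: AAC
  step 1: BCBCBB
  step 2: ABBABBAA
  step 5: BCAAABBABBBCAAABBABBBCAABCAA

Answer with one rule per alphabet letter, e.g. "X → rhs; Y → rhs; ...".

A->BC, B->A, C->BB

  step 1 ⇒ step 2: BCBCBB ⇒ A·BB·A·BB·A·A
    B ↦ A
    C ↦ BB
  step 0 ⇒ step 1: AAC ⇒ BC·BC·BB
    A ↦ BC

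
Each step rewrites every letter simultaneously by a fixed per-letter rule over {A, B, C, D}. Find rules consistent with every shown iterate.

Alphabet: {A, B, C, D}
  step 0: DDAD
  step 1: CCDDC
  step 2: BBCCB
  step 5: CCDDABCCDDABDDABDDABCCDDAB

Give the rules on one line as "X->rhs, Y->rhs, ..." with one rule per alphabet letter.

A->DD, B->AB, C->B, D->C

  step 1 ⇒ step 2: CCDDC ⇒ B·B·C·C·B
    C ↦ B
    D ↦ C
  step 0 ⇒ step 1: DDAD ⇒ C·C·DD·C
    A ↦ DD
    B ↦ AB  (constrained at step 2)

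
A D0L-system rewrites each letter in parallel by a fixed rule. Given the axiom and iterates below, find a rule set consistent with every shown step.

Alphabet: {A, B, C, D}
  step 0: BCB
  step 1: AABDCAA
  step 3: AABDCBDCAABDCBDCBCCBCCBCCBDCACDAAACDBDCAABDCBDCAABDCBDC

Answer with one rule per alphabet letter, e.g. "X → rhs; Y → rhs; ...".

  step 0 ⇒ step 1: BCB ⇒ AA·BDC·AA
    B ↦ AA
    C ↦ BDC
    A ↦ BCC  (constrained at step 1)
    D ↦ ACD  (constrained at step 1)

A->BCC, B->AA, C->BDC, D->ACD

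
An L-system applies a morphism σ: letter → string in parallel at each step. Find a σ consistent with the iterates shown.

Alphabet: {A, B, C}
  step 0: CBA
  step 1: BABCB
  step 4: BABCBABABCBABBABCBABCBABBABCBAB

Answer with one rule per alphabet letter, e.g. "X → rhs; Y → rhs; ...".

  step 0 ⇒ step 1: CBA ⇒ B·AB·CB
    A ↦ CB
    B ↦ AB
    C ↦ B

A->CB, B->AB, C->B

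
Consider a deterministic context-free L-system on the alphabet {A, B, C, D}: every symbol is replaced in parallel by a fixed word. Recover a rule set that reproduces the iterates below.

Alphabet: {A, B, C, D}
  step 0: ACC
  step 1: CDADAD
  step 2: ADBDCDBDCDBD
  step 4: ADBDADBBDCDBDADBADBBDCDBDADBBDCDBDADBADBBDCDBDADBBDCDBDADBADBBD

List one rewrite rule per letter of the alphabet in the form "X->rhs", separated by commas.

  step 1 ⇒ step 2: CDADAD ⇒ AD·BD·CD·BD·CD·BD
    A ↦ CD
    C ↦ AD
    D ↦ BD
    B ↦ ADB  (constrained at step 2)

A->CD, B->ADB, C->AD, D->BD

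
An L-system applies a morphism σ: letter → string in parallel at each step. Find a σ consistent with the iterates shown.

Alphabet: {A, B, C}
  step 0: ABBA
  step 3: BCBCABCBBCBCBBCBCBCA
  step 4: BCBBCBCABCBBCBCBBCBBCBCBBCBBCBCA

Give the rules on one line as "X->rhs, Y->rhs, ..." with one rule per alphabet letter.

A->CA, B->BC, C->B

  step 3 ⇒ step 4: BCBCABCBBCBCBBCBCBCA ⇒ BC·B·BC·B·CA·BC·B·BC·BC·B·BC·B·BC·BC·B·BC·B·BC·B·CA
    A ↦ CA
    B ↦ BC
    C ↦ B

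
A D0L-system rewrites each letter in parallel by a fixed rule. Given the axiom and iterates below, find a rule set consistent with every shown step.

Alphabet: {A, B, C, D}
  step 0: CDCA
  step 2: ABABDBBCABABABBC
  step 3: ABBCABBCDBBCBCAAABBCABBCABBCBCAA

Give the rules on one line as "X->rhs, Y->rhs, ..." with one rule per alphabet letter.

A->AB, B->BC, C->AA, D->DB

  step 2 ⇒ step 3: ABABDBBCABABABBC ⇒ AB·BC·AB·BC·DB·BC·BC·AA·AB·BC·AB·BC·AB·BC·BC·AA
    A ↦ AB
    B ↦ BC
    C ↦ AA
    D ↦ DB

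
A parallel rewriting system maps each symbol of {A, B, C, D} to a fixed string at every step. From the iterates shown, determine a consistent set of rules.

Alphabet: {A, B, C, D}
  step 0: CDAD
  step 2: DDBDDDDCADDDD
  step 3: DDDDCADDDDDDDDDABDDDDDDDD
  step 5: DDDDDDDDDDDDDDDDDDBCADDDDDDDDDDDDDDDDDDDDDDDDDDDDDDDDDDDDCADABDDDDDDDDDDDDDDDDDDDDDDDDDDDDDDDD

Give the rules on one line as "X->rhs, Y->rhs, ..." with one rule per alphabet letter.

A->B, B->CA, C->DA, D->DD

  step 2 ⇒ step 3: DDBDDDDCADDDD ⇒ DD·DD·CA·DD·DD·DD·DD·DA·B·DD·DD·DD·DD
    A ↦ B
    B ↦ CA
    C ↦ DA
    D ↦ DD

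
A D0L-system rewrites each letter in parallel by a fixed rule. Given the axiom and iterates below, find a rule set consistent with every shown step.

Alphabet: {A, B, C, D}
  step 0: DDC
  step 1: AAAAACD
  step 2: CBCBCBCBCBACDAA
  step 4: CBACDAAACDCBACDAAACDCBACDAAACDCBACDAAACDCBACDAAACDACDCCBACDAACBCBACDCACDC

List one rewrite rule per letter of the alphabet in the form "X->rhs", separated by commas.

  step 1 ⇒ step 2: AAAAACD ⇒ CB·CB·CB·CB·CB·ACD·AA
    A ↦ CB
    C ↦ ACD
    D ↦ AA
    B ↦ C  (constrained at step 2)

A->CB, B->C, C->ACD, D->AA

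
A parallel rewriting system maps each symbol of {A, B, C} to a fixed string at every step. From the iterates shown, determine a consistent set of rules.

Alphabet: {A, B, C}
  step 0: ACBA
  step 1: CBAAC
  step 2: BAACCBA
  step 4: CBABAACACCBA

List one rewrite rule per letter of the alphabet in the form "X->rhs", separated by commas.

  step 1 ⇒ step 2: CBAAC ⇒ BA·A·C·C·BA
    A ↦ C
    B ↦ A
    C ↦ BA

A->C, B->A, C->BA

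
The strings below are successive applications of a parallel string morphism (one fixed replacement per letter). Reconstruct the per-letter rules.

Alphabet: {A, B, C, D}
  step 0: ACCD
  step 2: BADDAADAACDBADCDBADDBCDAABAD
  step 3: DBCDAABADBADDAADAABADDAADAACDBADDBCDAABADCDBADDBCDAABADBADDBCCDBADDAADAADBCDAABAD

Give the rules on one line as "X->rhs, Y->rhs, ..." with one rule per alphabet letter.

  step 2 ⇒ step 3: BADDAADAACDBADCDBADDBCDAABAD ⇒ DBC·DAA·BAD·BAD·DAA·DAA·BAD·DAA·DAA·CD·BAD·DBC·DAA·BAD·CD·BAD·DBC·DAA·BAD·BAD·DBC·CD·BAD·DAA·DAA·DBC·DAA·BAD
    A ↦ DAA
    B ↦ DBC
    C ↦ CD
    D ↦ BAD

A->DAA, B->DBC, C->CD, D->BAD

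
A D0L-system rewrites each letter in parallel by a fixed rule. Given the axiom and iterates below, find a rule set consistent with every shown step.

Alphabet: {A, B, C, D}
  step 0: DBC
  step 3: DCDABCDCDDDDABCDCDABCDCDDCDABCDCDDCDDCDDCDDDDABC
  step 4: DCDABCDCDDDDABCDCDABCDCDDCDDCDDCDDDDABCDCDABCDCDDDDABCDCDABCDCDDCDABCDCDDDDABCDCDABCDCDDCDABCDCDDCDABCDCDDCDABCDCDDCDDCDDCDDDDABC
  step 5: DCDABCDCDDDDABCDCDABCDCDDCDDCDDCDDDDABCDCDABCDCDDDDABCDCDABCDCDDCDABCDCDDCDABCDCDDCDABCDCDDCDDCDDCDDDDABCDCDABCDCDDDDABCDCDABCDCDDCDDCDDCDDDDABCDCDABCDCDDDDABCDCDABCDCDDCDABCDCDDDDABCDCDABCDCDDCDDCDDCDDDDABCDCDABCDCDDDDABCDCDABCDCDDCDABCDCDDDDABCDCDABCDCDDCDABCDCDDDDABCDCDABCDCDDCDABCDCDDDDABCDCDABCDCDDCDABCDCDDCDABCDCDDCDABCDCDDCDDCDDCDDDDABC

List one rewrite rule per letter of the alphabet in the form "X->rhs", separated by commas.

  step 4 ⇒ step 5: DCDABCDCDDDDABCDCDABCDCDDCDDCDDCDDDDABCDCDABCDCDDDDABCDCDABCDCDDCDABCDCDDDDABCDCDABCDCDDCDABCDCDDCDABCDCDDCDABCDCDDCDDCDDCDDDDABC ⇒ DCD·ABC·DCD·DD·D·ABC·DCD·ABC·DCD·DCD·DCD·DCD·DD·D·ABC·DCD·ABC·DCD·DD·D·ABC·DCD·ABC·DCD·DCD·ABC·DCD·DCD·ABC·DCD·DCD·ABC·DCD·DCD·DCD·DCD·DD·D·ABC·DCD·ABC·DCD·DD·D·ABC·DCD·ABC·DCD·DCD·DCD·DCD·DD·D·ABC·DCD·ABC·DCD·DD·D·ABC·DCD·ABC·DCD·DCD·ABC·DCD·DD·D·ABC·DCD·ABC·DCD·DCD·DCD·DCD·DD·D·ABC·DCD·ABC·DCD·DD·D·ABC·DCD·ABC·DCD·DCD·ABC·DCD·DD·D·ABC·DCD·ABC·DCD·DCD·ABC·DCD·DD·D·ABC·DCD·ABC·DCD·DCD·ABC·DCD·DD·D·ABC·DCD·ABC·DCD·DCD·ABC·DCD·DCD·ABC·DCD·DCD·ABC·DCD·DCD·DCD·DCD·DD·D·ABC
    A ↦ DD
    B ↦ D
    C ↦ ABC
    D ↦ DCD

A->DD, B->D, C->ABC, D->DCD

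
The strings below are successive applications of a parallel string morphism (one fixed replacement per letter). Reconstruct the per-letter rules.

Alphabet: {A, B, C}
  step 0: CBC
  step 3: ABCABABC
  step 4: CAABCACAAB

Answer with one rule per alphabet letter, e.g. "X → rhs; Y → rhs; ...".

A->C, B->A, C->AB

  step 3 ⇒ step 4: ABCABABC ⇒ C·A·AB·C·A·C·A·AB
    A ↦ C
    B ↦ A
    C ↦ AB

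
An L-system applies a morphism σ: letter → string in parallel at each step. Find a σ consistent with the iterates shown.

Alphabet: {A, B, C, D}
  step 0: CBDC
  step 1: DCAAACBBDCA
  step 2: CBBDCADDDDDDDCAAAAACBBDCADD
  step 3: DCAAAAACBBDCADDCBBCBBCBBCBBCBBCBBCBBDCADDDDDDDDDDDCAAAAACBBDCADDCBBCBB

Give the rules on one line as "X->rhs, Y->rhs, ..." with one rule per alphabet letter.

A->DD, B->AA, C->DCA, D->CBB

  step 2 ⇒ step 3: CBBDCADDDDDDDCAAAAACBBDCADD ⇒ DCA·AA·AA·CBB·DCA·DD·CBB·CBB·CBB·CBB·CBB·CBB·CBB·DCA·DD·DD·DD·DD·DD·DCA·AA·AA·CBB·DCA·DD·CBB·CBB
    A ↦ DD
    B ↦ AA
    C ↦ DCA
    D ↦ CBB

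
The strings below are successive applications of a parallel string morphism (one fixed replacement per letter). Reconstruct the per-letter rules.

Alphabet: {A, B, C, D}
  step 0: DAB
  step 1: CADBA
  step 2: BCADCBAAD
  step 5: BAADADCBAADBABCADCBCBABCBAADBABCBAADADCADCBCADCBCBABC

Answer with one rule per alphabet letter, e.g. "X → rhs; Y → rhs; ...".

A->AD, B->BA, C->BC, D->C

  step 1 ⇒ step 2: CADBA ⇒ BC·AD·C·BA·AD
    A ↦ AD
    B ↦ BA
    C ↦ BC
    D ↦ C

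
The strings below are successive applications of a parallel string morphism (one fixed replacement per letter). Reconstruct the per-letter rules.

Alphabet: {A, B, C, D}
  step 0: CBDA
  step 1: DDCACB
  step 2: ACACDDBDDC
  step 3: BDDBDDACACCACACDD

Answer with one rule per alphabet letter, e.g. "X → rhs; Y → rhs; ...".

A->B, B->C, C->DD, D->AC

  step 2 ⇒ step 3: ACACDDBDDC ⇒ B·DD·B·DD·AC·AC·C·AC·AC·DD
    A ↦ B
    B ↦ C
    C ↦ DD
    D ↦ AC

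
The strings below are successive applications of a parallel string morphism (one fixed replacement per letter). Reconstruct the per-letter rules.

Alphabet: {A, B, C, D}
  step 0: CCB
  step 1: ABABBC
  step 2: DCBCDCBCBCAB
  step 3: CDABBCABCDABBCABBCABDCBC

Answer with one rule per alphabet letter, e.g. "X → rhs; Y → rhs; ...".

A->DC, B->BC, C->AB, D->CD

  step 2 ⇒ step 3: DCBCDCBCBCAB ⇒ CD·AB·BC·AB·CD·AB·BC·AB·BC·AB·DC·BC
    A ↦ DC
    B ↦ BC
    C ↦ AB
    D ↦ CD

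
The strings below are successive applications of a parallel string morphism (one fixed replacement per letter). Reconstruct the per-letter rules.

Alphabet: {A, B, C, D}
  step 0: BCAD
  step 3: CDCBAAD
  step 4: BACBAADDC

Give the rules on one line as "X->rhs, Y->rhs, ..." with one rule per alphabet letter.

A->D, B->A, C->BA, D->C

  step 3 ⇒ step 4: CDCBAAD ⇒ BA·C·BA·A·D·D·C
    A ↦ D
    B ↦ A
    C ↦ BA
    D ↦ C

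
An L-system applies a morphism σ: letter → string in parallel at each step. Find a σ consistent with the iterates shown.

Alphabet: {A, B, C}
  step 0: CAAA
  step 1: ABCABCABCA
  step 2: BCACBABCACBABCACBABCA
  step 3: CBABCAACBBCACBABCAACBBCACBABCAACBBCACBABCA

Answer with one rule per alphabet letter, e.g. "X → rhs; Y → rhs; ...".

A->BCA, B->CB, C->A

  step 2 ⇒ step 3: BCACBABCACBABCACBABCA ⇒ CB·A·BCA·A·CB·BCA·CB·A·BCA·A·CB·BCA·CB·A·BCA·A·CB·BCA·CB·A·BCA
    A ↦ BCA
    B ↦ CB
    C ↦ A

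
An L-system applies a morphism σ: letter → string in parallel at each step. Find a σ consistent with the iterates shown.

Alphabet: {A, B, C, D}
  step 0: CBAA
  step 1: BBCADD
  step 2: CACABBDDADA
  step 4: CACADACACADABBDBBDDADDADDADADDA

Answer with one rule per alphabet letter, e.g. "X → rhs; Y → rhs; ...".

A->D, B->CA, C->BB, D->DA

  step 1 ⇒ step 2: BBCADD ⇒ CA·CA·BB·D·DA·DA
    A ↦ D
    B ↦ CA
    C ↦ BB
    D ↦ DA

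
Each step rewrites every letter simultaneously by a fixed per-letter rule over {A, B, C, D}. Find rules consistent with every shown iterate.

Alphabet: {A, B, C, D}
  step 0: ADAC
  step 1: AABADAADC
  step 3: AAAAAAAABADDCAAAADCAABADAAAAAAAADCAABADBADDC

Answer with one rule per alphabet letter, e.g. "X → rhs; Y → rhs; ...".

  step 0 ⇒ step 1: ADAC ⇒ AA·BAD·AA·DC
    A ↦ AA
    C ↦ DC
    D ↦ BAD
    B ↦ DC  (constrained at step 1)

A->AA, B->DC, C->DC, D->BAD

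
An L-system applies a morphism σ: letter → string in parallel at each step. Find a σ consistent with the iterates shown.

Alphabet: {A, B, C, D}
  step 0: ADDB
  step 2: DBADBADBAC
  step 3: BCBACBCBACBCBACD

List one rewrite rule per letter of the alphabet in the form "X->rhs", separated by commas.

  step 2 ⇒ step 3: DBADBADBAC ⇒ BC·BA·C·BC·BA·C·BC·BA·C·D
    A ↦ C
    B ↦ BA
    C ↦ D
    D ↦ BC

A->C, B->BA, C->D, D->BC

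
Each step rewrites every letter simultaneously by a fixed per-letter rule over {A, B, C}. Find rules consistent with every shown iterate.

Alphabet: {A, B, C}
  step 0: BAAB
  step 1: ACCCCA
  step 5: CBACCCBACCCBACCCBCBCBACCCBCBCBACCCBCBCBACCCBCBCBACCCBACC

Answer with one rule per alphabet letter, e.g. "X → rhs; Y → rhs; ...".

  step 0 ⇒ step 1: BAAB ⇒ A·CC·CC·A
    A ↦ CC
    B ↦ A
    C ↦ CB  (constrained at step 1)

A->CC, B->A, C->CB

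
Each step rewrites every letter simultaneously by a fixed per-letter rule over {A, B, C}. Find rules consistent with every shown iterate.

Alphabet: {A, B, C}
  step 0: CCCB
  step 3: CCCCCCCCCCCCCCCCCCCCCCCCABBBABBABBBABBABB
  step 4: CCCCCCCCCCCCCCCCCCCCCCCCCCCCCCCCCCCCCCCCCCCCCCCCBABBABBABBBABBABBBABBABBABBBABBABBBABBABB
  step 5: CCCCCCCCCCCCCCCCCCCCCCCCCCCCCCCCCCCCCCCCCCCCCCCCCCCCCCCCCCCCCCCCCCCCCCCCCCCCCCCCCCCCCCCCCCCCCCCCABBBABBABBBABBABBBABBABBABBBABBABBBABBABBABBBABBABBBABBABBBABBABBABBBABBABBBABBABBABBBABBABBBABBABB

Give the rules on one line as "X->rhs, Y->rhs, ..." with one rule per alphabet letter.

A->B, B->ABB, C->CC

  step 4 ⇒ step 5: CCCCCCCCCCCCCCCCCCCCCCCCCCCCCCCCCCCCCCCCCCCCCCCCBABBABBABBBABBABBBABBABBABBBABBABBBABBABB ⇒ CC·CC·CC·CC·CC·CC·CC·CC·CC·CC·CC·CC·CC·CC·CC·CC·CC·CC·CC·CC·CC·CC·CC·CC·CC·CC·CC·CC·CC·CC·CC·CC·CC·CC·CC·CC·CC·CC·CC·CC·CC·CC·CC·CC·CC·CC·CC·CC·ABB·B·ABB·ABB·B·ABB·ABB·B·ABB·ABB·ABB·B·ABB·ABB·B·ABB·ABB·ABB·B·ABB·ABB·B·ABB·ABB·B·ABB·ABB·ABB·B·ABB·ABB·B·ABB·ABB·ABB·B·ABB·ABB·B·ABB·ABB
    A ↦ B
    B ↦ ABB
    C ↦ CC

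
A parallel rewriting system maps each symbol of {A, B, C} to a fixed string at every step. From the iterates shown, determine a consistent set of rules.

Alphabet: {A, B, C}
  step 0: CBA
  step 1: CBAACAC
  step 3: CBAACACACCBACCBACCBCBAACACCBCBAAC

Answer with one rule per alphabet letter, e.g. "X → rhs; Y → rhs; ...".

A->AC, B->AAC, C->CB

  step 0 ⇒ step 1: CBA ⇒ CB·AAC·AC
    A ↦ AC
    B ↦ AAC
    C ↦ CB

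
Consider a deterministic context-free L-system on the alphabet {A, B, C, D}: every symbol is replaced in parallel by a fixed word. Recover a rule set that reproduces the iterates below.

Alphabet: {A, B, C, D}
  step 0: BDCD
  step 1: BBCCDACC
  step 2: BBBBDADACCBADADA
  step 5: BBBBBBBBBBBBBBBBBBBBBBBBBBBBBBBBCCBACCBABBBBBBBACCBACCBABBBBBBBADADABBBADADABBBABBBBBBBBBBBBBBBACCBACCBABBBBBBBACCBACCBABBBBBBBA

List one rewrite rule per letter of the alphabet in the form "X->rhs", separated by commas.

  step 1 ⇒ step 2: BBCCDACC ⇒ BB·BB·DA·DA·CC·BA·DA·DA
    A ↦ BA
    B ↦ BB
    C ↦ DA
    D ↦ CC

A->BA, B->BB, C->DA, D->CC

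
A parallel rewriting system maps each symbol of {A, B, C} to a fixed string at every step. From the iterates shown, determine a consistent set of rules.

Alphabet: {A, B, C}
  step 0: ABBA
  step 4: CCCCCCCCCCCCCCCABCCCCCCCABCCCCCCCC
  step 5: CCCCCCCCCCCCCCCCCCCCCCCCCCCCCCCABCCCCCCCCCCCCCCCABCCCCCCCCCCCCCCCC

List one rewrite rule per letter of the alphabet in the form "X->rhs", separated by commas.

A->C, B->AB, C->CC

  step 4 ⇒ step 5: CCCCCCCCCCCCCCCABCCCCCCCABCCCCCCCC ⇒ CC·CC·CC·CC·CC·CC·CC·CC·CC·CC·CC·CC·CC·CC·CC·C·AB·CC·CC·CC·CC·CC·CC·CC·C·AB·CC·CC·CC·CC·CC·CC·CC·CC
    A ↦ C
    B ↦ AB
    C ↦ CC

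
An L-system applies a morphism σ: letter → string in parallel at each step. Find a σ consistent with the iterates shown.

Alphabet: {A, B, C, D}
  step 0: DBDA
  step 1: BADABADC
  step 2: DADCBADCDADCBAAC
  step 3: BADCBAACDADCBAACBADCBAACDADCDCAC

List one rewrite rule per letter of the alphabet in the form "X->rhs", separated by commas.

A->DC, B->DA, C->AC, D->BA

  step 2 ⇒ step 3: DADCBADCDADCBAAC ⇒ BA·DC·BA·AC·DA·DC·BA·AC·BA·DC·BA·AC·DA·DC·DC·AC
    A ↦ DC
    B ↦ DA
    C ↦ AC
    D ↦ BA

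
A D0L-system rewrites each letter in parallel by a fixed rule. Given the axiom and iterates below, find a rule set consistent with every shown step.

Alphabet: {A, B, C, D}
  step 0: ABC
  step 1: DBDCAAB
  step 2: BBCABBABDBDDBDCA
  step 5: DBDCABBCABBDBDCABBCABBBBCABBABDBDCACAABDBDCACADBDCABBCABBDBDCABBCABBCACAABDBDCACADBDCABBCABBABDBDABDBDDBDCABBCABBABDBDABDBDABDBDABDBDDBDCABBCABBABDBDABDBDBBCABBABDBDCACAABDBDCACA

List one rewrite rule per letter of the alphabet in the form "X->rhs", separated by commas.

  step 1 ⇒ step 2: DBDCAAB ⇒ BB·CA·BB·AB·DBD·DBD·CA
    A ↦ DBD
    B ↦ CA
    C ↦ AB
    D ↦ BB

A->DBD, B->CA, C->AB, D->BB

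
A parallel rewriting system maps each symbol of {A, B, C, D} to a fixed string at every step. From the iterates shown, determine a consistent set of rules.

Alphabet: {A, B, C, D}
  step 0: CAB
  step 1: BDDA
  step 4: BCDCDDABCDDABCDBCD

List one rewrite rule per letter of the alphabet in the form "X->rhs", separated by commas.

  step 0 ⇒ step 1: CAB ⇒ B·D·DA
    A ↦ D
    B ↦ DA
    C ↦ B
    D ↦ CD  (constrained at step 1)

A->D, B->DA, C->B, D->CD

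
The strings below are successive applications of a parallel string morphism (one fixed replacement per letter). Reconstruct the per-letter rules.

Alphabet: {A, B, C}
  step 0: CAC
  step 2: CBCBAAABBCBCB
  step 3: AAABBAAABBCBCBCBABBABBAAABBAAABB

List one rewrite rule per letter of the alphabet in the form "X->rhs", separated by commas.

A->CB, B->ABB, C->AA

  step 2 ⇒ step 3: CBCBAAABBCBCB ⇒ AA·ABB·AA·ABB·CB·CB·CB·ABB·ABB·AA·ABB·AA·ABB
    A ↦ CB
    B ↦ ABB
    C ↦ AA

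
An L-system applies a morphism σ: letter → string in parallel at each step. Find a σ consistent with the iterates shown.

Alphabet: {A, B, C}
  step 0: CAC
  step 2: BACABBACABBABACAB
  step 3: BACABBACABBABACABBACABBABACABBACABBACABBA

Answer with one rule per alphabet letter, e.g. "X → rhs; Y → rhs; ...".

  step 2 ⇒ step 3: BACABBACABBABACAB ⇒ BA·CAB·BA·CAB·BA·BA·CAB·BA·CAB·BA·BA·CAB·BA·CAB·BA·CAB·BA
    A ↦ CAB
    B ↦ BA
    C ↦ BA

A->CAB, B->BA, C->BA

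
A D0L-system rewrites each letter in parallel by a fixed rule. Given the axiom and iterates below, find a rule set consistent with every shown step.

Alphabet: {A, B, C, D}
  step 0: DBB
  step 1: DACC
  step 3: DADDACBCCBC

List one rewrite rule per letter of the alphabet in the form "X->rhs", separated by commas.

  step 0 ⇒ step 1: DBB ⇒ DA·C·C
    B ↦ C
    D ↦ DA
    A ↦ D  (constrained at step 1)
    C ↦ CB  (constrained at step 1)

A->D, B->C, C->CB, D->DA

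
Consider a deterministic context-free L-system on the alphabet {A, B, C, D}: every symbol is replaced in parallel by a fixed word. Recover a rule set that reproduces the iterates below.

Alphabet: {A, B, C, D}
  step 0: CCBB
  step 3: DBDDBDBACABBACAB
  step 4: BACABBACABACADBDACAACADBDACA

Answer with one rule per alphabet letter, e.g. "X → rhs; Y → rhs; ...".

  step 3 ⇒ step 4: DBDDBDBACABBACAB ⇒ B·ACA·B·B·ACA·B·ACA·D·B·D·ACA·ACA·D·B·D·ACA
    A ↦ D
    B ↦ ACA
    C ↦ B
    D ↦ B

A->D, B->ACA, C->B, D->B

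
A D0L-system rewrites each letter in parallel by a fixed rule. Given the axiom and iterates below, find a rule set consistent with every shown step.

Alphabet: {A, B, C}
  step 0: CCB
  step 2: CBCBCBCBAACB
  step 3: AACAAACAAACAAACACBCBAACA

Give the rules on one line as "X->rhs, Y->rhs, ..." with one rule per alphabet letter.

A->CB, B->CA, C->AA

  step 2 ⇒ step 3: CBCBCBCBAACB ⇒ AA·CA·AA·CA·AA·CA·AA·CA·CB·CB·AA·CA
    A ↦ CB
    B ↦ CA
    C ↦ AA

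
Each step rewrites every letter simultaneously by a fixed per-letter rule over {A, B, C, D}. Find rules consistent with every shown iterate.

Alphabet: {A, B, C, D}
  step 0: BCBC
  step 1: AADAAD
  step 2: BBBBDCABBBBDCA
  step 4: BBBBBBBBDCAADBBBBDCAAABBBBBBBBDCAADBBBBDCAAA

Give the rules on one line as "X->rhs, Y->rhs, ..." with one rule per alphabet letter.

A->BB, B->A, C->AD, D->DCA

  step 1 ⇒ step 2: AADAAD ⇒ BB·BB·DCA·BB·BB·DCA
    A ↦ BB
    D ↦ DCA
  step 0 ⇒ step 1: BCBC ⇒ A·AD·A·AD
    B ↦ A
  step 0 ⇒ step 1: BCBC ⇒ A·AD·A·AD
    C ↦ AD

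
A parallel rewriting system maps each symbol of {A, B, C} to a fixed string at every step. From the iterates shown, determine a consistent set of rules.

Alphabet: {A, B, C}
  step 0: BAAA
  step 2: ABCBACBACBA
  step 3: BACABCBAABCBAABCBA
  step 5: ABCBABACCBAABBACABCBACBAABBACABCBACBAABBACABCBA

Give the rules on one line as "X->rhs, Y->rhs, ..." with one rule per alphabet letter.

  step 2 ⇒ step 3: ABCBACBACBA ⇒ BA·C·AB·C·BA·AB·C·BA·AB·C·BA
    A ↦ BA
    B ↦ C
    C ↦ AB

A->BA, B->C, C->AB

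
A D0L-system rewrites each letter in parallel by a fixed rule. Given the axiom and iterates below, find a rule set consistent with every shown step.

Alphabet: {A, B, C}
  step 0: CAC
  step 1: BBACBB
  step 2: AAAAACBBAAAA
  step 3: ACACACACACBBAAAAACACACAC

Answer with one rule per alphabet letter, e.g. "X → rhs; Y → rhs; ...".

  step 2 ⇒ step 3: AAAAACBBAAAA ⇒ AC·AC·AC·AC·AC·BB·AA·AA·AC·AC·AC·AC
    A ↦ AC
    B ↦ AA
    C ↦ BB

A->AC, B->AA, C->BB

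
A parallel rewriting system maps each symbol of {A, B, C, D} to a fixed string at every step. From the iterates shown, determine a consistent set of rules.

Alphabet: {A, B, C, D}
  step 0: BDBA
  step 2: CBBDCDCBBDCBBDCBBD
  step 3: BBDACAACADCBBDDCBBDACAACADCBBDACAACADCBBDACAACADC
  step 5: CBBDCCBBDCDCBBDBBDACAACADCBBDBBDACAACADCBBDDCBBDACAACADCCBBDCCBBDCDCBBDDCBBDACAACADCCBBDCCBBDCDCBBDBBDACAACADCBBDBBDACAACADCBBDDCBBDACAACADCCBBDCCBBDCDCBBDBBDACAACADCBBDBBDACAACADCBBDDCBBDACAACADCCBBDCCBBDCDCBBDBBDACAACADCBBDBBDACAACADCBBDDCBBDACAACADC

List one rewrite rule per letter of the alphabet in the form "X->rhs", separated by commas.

A->C, B->ACA, C->BBD, D->DC

  step 2 ⇒ step 3: CBBDCDCBBDCBBDCBBD ⇒ BBD·ACA·ACA·DC·BBD·DC·BBD·ACA·ACA·DC·BBD·ACA·ACA·DC·BBD·ACA·ACA·DC
    B ↦ ACA
    C ↦ BBD
    D ↦ DC
    A ↦ C  (constrained at step 0)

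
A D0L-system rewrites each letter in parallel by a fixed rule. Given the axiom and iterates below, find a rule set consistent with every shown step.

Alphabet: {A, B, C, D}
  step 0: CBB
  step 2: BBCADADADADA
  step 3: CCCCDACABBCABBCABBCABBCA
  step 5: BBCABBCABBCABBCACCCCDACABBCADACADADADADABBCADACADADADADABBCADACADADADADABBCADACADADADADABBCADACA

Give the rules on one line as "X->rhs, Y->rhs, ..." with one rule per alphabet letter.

  step 2 ⇒ step 3: BBCADADADADA ⇒ CC·CC·DA·CA·BB·CA·BB·CA·BB·CA·BB·CA
    A ↦ CA
    B ↦ CC
    C ↦ DA
    D ↦ BB

A->CA, B->CC, C->DA, D->BB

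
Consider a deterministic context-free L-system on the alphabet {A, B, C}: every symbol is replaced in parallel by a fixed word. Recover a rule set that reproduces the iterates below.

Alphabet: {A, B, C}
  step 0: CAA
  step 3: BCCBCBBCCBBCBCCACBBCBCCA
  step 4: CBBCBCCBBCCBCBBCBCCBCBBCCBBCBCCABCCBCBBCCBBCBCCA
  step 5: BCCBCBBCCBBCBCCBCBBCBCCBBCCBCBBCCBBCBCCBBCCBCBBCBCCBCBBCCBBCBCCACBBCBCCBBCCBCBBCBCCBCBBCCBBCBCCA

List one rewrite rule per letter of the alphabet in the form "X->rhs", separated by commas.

A->CA, B->CB, C->BC

  step 4 ⇒ step 5: CBBCBCCBBCCBCBBCBCCBCBBCCBBCBCCABCCBCBBCCBBCBCCA ⇒ BC·CB·CB·BC·CB·BC·BC·CB·CB·BC·BC·CB·BC·CB·CB·BC·CB·BC·BC·CB·BC·CB·CB·BC·BC·CB·CB·BC·CB·BC·BC·CA·CB·BC·BC·CB·BC·CB·CB·BC·BC·CB·CB·BC·CB·BC·BC·CA
    A ↦ CA
    B ↦ CB
    C ↦ BC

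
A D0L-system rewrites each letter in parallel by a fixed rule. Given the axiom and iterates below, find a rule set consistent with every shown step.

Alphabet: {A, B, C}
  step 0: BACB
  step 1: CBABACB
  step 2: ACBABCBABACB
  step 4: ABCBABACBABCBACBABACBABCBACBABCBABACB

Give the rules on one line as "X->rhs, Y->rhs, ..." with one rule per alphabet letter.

A->AB, B->CB, C->A

  step 1 ⇒ step 2: CBABACB ⇒ A·CB·AB·CB·AB·A·CB
    A ↦ AB
    B ↦ CB
    C ↦ A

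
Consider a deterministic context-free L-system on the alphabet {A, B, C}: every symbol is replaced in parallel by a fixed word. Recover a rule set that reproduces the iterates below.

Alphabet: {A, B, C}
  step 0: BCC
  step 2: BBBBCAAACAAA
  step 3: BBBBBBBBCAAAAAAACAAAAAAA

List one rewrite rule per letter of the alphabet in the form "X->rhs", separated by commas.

A->AA, B->BB, C->CA

  step 2 ⇒ step 3: BBBBCAAACAAA ⇒ BB·BB·BB·BB·CA·AA·AA·AA·CA·AA·AA·AA
    A ↦ AA
    B ↦ BB
    C ↦ CA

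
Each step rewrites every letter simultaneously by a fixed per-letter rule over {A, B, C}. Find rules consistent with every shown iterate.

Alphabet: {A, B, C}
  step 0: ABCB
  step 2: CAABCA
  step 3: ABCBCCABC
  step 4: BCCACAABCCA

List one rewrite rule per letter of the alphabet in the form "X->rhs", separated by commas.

  step 3 ⇒ step 4: ABCBCCABC ⇒ BC·C·A·C·A·A·BC·C·A
    A ↦ BC
    B ↦ C
    C ↦ A

A->BC, B->C, C->A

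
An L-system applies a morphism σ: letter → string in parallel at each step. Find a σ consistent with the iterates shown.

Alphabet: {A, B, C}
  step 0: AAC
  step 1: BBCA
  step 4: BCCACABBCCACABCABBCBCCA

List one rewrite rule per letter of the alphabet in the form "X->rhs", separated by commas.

  step 0 ⇒ step 1: AAC ⇒ B·B·CA
    A ↦ B
    C ↦ CA
    B ↦ BC  (constrained at step 1)

A->B, B->BC, C->CA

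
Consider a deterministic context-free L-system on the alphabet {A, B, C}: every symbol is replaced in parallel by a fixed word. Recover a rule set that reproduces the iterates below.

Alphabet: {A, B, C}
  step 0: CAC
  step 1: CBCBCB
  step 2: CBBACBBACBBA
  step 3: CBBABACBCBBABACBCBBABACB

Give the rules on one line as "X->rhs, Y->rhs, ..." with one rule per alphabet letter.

A->CB, B->BA, C->CB

  step 2 ⇒ step 3: CBBACBBACBBA ⇒ CB·BA·BA·CB·CB·BA·BA·CB·CB·BA·BA·CB
    A ↦ CB
    B ↦ BA
    C ↦ CB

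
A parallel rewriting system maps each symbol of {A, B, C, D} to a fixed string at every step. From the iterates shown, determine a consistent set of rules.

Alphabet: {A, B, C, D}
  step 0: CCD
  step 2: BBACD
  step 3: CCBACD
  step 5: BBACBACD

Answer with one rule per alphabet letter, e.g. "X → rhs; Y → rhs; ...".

  step 2 ⇒ step 3: BBACD ⇒ C·C·B·A·CD
    A ↦ B
    B ↦ C
    C ↦ A
    D ↦ CD

A->B, B->C, C->A, D->CD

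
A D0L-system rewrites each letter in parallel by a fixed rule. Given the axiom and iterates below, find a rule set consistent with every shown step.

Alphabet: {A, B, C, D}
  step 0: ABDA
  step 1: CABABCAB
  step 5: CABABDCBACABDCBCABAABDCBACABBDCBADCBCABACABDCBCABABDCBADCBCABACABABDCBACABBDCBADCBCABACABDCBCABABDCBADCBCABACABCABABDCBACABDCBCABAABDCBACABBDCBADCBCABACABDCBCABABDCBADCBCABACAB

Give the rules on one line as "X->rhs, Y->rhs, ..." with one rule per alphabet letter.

  step 0 ⇒ step 1: ABDA ⇒ CAB·A·B·CAB
    A ↦ CAB
    B ↦ A
    D ↦ B
    C ↦ DCB  (constrained at step 1)

A->CAB, B->A, C->DCB, D->B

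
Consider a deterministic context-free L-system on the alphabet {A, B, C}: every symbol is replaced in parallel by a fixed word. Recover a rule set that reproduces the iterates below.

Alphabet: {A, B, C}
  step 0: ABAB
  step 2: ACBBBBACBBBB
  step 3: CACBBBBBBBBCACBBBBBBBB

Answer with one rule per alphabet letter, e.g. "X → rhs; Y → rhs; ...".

A->C, B->BB, C->AC

  step 2 ⇒ step 3: ACBBBBACBBBB ⇒ C·AC·BB·BB·BB·BB·C·AC·BB·BB·BB·BB
    A ↦ C
    B ↦ BB
    C ↦ AC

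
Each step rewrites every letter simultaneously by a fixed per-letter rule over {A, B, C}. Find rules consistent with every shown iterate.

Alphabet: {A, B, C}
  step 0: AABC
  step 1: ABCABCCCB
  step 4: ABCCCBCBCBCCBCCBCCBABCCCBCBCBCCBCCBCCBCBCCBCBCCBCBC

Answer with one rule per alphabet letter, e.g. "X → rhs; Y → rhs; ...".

A->ABC, B->C, C->CB

  step 0 ⇒ step 1: AABC ⇒ ABC·ABC·C·CB
    A ↦ ABC
    B ↦ C
    C ↦ CB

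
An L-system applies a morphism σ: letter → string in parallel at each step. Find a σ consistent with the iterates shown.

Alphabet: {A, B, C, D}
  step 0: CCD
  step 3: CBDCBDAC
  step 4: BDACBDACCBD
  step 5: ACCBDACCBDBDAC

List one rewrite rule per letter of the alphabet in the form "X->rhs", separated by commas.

  step 4 ⇒ step 5: BDACBDACCBD ⇒ A·C·C·BD·A·C·C·BD·BD·A·C
    A ↦ C
    B ↦ A
    C ↦ BD
    D ↦ C

A->C, B->A, C->BD, D->C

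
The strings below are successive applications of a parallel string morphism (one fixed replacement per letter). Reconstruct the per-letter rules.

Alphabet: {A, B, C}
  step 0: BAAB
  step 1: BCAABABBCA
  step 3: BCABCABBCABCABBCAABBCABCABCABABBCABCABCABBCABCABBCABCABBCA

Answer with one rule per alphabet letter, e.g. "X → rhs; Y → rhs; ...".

  step 0 ⇒ step 1: BAAB ⇒ BCA·AB·AB·BCA
    A ↦ AB
    B ↦ BCA
    C ↦ BC  (constrained at step 1)

A->AB, B->BCA, C->BC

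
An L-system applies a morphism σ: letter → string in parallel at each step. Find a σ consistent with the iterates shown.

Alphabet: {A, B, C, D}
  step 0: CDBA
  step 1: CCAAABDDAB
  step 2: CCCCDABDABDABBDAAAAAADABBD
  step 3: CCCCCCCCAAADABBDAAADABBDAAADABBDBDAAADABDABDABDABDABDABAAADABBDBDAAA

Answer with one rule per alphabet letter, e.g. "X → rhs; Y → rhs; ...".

A->DAB, B->BD, C->CC, D->AAA

  step 2 ⇒ step 3: CCCCDABDABDABBDAAAAAADABBD ⇒ CC·CC·CC·CC·AAA·DAB·BD·AAA·DAB·BD·AAA·DAB·BD·BD·AAA·DAB·DAB·DAB·DAB·DAB·DAB·AAA·DAB·BD·BD·AAA
    A ↦ DAB
    B ↦ BD
    C ↦ CC
    D ↦ AAA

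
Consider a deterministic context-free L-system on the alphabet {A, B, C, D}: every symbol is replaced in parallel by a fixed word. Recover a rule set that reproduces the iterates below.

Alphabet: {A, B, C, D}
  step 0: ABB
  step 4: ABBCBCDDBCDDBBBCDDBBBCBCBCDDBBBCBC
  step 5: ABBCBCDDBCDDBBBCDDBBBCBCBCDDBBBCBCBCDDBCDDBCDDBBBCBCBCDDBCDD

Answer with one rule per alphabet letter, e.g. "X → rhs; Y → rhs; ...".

  step 4 ⇒ step 5: ABBCBCDDBCDDBBBCDDBBBCBCBCDDBBBCBC ⇒ AB·BC·BC·DD·BC·DD·B·B·BC·DD·B·B·BC·BC·BC·DD·B·B·BC·BC·BC·DD·BC·DD·BC·DD·B·B·BC·BC·BC·DD·BC·DD
    A ↦ AB
    B ↦ BC
    C ↦ DD
    D ↦ B

A->AB, B->BC, C->DD, D->B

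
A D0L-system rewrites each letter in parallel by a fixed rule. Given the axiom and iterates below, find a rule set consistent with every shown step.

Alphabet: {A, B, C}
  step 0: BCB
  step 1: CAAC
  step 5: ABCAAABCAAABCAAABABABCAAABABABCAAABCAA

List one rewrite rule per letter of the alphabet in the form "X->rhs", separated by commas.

A->AB, B->C, C->AA

  step 0 ⇒ step 1: BCB ⇒ C·AA·C
    B ↦ C
    C ↦ AA
    A ↦ AB  (constrained at step 1)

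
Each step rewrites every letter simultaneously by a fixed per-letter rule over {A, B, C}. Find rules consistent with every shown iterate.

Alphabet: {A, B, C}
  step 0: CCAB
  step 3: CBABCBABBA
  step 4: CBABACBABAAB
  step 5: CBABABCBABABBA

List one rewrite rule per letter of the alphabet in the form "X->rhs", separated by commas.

A->B, B->A, C->CB

  step 4 ⇒ step 5: CBABACBABAAB ⇒ CB·A·B·A·B·CB·A·B·A·B·B·A
    A ↦ B
    B ↦ A
    C ↦ CB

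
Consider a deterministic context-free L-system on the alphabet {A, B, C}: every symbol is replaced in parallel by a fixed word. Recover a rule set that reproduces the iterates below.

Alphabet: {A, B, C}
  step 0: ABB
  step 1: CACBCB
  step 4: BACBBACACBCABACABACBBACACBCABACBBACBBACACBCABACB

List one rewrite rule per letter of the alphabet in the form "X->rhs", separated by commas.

  step 0 ⇒ step 1: ABB ⇒ CA·CB·CB
    A ↦ CA
    B ↦ CB
    C ↦ BA  (constrained at step 1)

A->CA, B->CB, C->BA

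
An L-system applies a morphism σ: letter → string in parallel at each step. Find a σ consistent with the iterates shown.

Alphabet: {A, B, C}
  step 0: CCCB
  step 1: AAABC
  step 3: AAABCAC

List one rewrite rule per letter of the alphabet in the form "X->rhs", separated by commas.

  step 0 ⇒ step 1: CCCB ⇒ A·A·A·BC
    B ↦ BC
    C ↦ A
    A ↦ C  (constrained at step 1)

A->C, B->BC, C->A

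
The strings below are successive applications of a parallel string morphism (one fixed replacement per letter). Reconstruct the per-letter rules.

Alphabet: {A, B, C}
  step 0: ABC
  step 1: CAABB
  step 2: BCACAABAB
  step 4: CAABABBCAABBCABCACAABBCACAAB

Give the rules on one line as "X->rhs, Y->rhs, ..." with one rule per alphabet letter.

A->CA, B->AB, C->B

  step 1 ⇒ step 2: CAABB ⇒ B·CA·CA·AB·AB
    A ↦ CA
    B ↦ AB
    C ↦ B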